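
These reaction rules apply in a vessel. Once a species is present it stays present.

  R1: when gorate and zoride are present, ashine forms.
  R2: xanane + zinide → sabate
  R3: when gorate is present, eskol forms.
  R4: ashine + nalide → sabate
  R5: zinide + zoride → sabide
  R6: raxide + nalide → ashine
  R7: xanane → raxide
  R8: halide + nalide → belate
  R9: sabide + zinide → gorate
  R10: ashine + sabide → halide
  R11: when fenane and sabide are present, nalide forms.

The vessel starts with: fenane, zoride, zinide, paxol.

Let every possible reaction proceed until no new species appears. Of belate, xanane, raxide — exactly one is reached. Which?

belate

zinide and zoride present → sabide forms (R5).
sabide and zinide present → gorate forms (R9).
fenane and sabide present → nalide forms (R11).
gorate and zoride present → ashine forms (R1).
ashine and sabide present → halide forms (R10).
halide and nalide present → belate forms (R8).
raxide would need xanane (R7), but xanane never forms. No rule produces xanane, and it is not given.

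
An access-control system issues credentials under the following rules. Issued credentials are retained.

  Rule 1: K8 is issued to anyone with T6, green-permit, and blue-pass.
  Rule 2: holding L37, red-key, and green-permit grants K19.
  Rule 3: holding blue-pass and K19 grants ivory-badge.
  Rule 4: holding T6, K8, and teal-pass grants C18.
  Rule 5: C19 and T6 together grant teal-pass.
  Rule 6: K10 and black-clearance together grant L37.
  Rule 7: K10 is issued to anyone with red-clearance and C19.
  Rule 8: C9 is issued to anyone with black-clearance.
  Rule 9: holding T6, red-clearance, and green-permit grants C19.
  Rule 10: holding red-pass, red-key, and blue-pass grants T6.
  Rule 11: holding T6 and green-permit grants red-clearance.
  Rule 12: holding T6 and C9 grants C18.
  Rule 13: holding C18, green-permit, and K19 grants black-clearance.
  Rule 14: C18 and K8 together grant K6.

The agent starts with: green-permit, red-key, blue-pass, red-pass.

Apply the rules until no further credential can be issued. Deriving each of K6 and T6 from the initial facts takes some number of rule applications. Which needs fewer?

T6

T6: Holding red-pass, red-key, and blue-pass grants T6 (Rule 10). [1 rule application]
K6: Holding red-pass, red-key, and blue-pass grants T6 (Rule 10). Holding T6, green-permit, and blue-pass grants K8 (Rule 1). Holding T6 and green-permit grants red-clearance (Rule 11). Holding T6, red-clearance, and green-permit grants C19 (Rule 9). Holding C19 and T6 grants teal-pass (Rule 5). Holding T6, K8, and teal-pass grants C18 (Rule 4). Holding C18 and K8 grants K6 (Rule 14). [7 rule applications]
T6 needs fewer.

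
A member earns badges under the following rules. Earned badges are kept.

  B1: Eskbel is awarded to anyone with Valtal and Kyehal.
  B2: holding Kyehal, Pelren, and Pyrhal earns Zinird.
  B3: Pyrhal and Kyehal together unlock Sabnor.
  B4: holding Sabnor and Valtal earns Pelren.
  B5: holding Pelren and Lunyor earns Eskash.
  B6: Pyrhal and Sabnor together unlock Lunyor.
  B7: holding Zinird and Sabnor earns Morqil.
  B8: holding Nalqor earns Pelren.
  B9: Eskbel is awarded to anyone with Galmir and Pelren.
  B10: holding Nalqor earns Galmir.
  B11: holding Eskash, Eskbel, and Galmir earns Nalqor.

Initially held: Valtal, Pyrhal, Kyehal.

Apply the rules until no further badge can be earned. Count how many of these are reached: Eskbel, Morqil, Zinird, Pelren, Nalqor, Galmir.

With Pyrhal and Kyehal, Sabnor is earned (B3).
With Valtal and Kyehal, Eskbel is earned (B1).
With Sabnor and Valtal, Pelren is earned (B4).
With Kyehal, Pelren, and Pyrhal, Zinird is earned (B2).
With Zinird and Sabnor, Morqil is earned (B7).
Eskbel: reached.
Morqil: reached.
Zinird: reached.
Pelren: reached.
Nalqor would need Eskash, Eskbel, and Galmir (B11), but Galmir is never earned.
Galmir would need Nalqor (B10), but Nalqor is never earned.
Reached: Eskbel, Morqil, Zinird, and Pelren — 4 of the 6.

4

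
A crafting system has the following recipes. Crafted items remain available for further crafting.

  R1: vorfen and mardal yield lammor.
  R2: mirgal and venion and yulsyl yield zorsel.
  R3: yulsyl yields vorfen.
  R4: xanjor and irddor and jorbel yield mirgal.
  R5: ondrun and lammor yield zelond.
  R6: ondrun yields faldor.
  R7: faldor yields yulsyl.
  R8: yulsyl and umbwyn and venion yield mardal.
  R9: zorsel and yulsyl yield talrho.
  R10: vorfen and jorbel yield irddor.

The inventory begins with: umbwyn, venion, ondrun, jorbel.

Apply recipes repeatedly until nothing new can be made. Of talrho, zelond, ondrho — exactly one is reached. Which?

zelond

Using R6, ondrun makes faldor.
faldor → yulsyl (R7).
Using R8, yulsyl, umbwyn, and venion make mardal.
Using R3, yulsyl makes vorfen.
vorfen and mardal → lammor (R1).
ondrun and lammor → zelond (R5).
talrho would need zorsel and yulsyl (R9), but zorsel is never obtained. No rule produces ondrho, and it is not given.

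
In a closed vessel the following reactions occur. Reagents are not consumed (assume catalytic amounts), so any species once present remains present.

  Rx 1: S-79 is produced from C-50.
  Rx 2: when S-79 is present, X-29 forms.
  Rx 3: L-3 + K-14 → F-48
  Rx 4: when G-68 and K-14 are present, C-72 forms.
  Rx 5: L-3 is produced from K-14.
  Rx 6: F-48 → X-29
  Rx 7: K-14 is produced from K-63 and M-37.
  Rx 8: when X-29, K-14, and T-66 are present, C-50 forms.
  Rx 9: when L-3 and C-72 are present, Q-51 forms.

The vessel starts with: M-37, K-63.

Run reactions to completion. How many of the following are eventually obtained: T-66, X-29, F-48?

2

K-63 and M-37 present → K-14 forms (Rx 7).
K-14 present → L-3 forms (Rx 5).
L-3 and K-14 present → F-48 forms (Rx 3).
F-48 present → X-29 forms (Rx 6).
No rule produces T-66, and it is not given.
X-29: reached.
F-48: reached.
Reached: X-29 and F-48 — 2 of the 3.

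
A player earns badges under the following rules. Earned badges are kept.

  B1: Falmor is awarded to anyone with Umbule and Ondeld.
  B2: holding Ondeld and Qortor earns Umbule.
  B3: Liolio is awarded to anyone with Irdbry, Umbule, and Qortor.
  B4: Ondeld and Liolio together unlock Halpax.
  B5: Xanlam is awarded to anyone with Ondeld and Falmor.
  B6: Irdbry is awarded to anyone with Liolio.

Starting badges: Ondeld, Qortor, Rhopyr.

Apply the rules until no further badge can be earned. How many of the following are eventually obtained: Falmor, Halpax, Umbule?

2

With Ondeld and Qortor, Umbule is earned (B2).
With Umbule and Ondeld, Falmor is earned (B1).
Falmor: reached.
Halpax would need Ondeld and Liolio (B4), but Liolio is never earned.
Umbule: reached.
Reached: Falmor and Umbule — 2 of the 3.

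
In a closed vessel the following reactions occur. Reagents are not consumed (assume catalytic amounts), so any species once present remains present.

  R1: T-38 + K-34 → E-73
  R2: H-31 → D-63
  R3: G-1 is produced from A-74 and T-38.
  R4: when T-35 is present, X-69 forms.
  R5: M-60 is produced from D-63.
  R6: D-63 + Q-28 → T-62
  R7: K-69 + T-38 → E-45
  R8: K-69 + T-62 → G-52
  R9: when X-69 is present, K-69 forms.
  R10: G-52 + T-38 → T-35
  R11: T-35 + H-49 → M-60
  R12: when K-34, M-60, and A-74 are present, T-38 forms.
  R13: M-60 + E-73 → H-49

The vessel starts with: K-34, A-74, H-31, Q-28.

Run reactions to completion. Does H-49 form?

Yes

H-31 present → D-63 forms (R2).
D-63 present → M-60 forms (R5).
K-34, M-60, and A-74 present → T-38 forms (R12).
T-38 and K-34 present → E-73 forms (R1).
M-60 and E-73 present → H-49 forms (R13).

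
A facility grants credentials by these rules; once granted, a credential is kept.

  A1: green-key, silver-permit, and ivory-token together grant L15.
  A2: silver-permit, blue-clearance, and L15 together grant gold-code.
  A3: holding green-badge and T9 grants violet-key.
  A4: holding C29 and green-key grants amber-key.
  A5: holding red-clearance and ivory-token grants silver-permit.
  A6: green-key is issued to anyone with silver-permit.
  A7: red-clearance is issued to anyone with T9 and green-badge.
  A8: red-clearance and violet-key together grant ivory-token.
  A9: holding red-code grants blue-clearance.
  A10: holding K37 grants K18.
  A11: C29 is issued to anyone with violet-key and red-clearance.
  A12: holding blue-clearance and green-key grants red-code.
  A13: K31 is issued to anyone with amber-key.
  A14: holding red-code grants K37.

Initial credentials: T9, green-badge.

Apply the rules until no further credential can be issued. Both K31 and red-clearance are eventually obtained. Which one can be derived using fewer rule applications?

red-clearance

red-clearance: Holding T9 and green-badge grants red-clearance (A7). [1 rule application]
K31: Holding green-badge and T9 grants violet-key (A3). Holding T9 and green-badge grants red-clearance (A7). Holding violet-key and red-clearance grants C29 (A11). Holding red-clearance and violet-key grants ivory-token (A8). Holding red-clearance and ivory-token grants silver-permit (A5). Holding silver-permit grants green-key (A6). Holding C29 and green-key grants amber-key (A4). Holding amber-key grants K31 (A13). [8 rule applications]
red-clearance needs fewer.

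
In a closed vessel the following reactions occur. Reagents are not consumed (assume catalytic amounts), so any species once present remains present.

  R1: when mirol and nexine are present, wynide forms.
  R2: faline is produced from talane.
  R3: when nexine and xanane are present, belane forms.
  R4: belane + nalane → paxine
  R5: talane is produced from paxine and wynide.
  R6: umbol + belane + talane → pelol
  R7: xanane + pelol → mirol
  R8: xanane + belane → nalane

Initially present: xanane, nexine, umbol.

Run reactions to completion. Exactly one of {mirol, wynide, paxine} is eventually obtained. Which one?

paxine

nexine and xanane present → belane forms (R3).
xanane and belane present → nalane forms (R8).
belane and nalane present → paxine forms (R4).
mirol would need xanane and pelol (R7), but pelol never forms. wynide would need mirol and nexine (R1), but mirol never forms.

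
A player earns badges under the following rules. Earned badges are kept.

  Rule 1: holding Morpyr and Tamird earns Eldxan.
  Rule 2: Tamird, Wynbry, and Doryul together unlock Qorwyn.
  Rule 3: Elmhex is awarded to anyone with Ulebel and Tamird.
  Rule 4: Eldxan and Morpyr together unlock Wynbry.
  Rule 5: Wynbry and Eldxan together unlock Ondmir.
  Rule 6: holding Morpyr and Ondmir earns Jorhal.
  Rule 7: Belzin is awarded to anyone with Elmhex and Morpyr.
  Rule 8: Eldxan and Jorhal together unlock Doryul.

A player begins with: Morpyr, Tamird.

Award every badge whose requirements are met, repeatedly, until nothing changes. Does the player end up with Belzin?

Belzin would need Elmhex and Morpyr (Rule 7), but Elmhex is never earned.

No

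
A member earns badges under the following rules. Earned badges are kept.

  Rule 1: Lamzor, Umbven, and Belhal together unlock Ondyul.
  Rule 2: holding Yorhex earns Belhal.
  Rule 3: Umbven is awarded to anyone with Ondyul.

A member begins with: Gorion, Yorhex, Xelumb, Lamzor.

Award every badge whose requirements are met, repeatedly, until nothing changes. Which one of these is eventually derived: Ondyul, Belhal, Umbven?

With Yorhex, Belhal is earned (Rule 2).
Ondyul would need Lamzor, Umbven, and Belhal (Rule 1), but Umbven is never earned. Umbven would need Ondyul (Rule 3), but Ondyul is never earned.

Belhal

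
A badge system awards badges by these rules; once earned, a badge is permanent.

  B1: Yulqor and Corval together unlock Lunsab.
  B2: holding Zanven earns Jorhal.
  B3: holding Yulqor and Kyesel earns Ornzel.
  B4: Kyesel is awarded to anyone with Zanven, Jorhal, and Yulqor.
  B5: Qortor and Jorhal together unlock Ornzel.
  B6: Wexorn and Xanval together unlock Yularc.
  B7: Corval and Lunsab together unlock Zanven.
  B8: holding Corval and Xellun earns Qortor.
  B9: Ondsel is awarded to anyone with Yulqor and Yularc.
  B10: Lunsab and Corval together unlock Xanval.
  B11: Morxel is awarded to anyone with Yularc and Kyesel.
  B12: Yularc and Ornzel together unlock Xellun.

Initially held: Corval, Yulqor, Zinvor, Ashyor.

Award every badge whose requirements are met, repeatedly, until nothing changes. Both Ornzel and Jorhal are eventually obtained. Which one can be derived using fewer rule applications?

Jorhal

Jorhal: With Yulqor and Corval, Lunsab is earned (B1). With Corval and Lunsab, Zanven is earned (B7). With Zanven, Jorhal is earned (B2). [3 rule applications]
Ornzel: With Yulqor and Corval, Lunsab is earned (B1). With Corval and Lunsab, Zanven is earned (B7). With Zanven, Jorhal is earned (B2). With Zanven, Jorhal, and Yulqor, Kyesel is earned (B4). With Yulqor and Kyesel, Ornzel is earned (B3). [5 rule applications]
Jorhal needs fewer.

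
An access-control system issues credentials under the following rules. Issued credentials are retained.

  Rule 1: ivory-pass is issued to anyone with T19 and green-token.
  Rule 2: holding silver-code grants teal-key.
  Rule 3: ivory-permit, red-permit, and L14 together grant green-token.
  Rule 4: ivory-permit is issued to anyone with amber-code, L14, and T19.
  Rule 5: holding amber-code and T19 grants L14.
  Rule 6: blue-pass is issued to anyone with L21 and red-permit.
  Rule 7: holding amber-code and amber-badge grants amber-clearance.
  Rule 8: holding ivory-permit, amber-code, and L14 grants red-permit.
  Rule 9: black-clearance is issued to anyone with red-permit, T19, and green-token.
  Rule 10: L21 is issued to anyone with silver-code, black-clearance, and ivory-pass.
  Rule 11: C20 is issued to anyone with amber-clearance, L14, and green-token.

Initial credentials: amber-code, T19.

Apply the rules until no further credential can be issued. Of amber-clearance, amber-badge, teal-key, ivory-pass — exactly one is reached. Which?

Holding amber-code and T19 grants L14 (Rule 5).
Holding amber-code, L14, and T19 grants ivory-permit (Rule 4).
Holding ivory-permit, amber-code, and L14 grants red-permit (Rule 8).
Holding ivory-permit, red-permit, and L14 grants green-token (Rule 3).
Holding T19 and green-token grants ivory-pass (Rule 1).
No rule produces amber-badge, and it is not given. amber-clearance would need amber-code and amber-badge (Rule 7), but amber-badge is never granted. teal-key would need silver-code (Rule 2), but silver-code is never granted.

ivory-pass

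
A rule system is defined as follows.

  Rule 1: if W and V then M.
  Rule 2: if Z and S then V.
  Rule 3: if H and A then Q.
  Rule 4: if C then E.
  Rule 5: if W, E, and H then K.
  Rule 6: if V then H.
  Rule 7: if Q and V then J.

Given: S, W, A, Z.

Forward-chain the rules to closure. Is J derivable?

Yes

Z and S hold, so V follows (Rule 2).
V holds, so H follows (Rule 6).
From H and A, Rule 3 gives Q.
Q and V hold, so J follows (Rule 7).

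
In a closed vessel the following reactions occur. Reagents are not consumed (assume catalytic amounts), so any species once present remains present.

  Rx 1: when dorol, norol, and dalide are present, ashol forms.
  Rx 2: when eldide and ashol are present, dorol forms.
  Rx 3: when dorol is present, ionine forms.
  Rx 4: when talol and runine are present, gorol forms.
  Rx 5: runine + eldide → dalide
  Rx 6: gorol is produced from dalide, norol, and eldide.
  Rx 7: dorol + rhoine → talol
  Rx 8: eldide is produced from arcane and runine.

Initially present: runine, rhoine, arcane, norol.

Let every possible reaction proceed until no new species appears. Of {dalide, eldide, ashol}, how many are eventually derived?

arcane and runine present → eldide forms (Rx 8).
runine and eldide present → dalide forms (Rx 5).
dalide: reached.
eldide: reached.
ashol would need dorol, norol, and dalide (Rx 1), but dorol never forms.
Reached: dalide and eldide — 2 of the 3.

2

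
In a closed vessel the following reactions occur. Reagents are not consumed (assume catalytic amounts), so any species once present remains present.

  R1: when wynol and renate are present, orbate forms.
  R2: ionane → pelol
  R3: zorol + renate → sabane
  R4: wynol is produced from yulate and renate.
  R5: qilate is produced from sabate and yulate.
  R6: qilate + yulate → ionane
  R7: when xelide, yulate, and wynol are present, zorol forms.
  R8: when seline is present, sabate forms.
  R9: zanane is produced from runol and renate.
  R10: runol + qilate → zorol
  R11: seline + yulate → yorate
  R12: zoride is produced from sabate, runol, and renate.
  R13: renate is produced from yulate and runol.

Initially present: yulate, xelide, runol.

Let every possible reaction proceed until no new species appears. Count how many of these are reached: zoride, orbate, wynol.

2

yulate and runol present → renate forms (R13).
yulate and renate present → wynol forms (R4).
wynol and renate present → orbate forms (R1).
zoride would need sabate, runol, and renate (R12), but sabate never forms.
orbate: reached.
wynol: reached.
Reached: orbate and wynol — 2 of the 3.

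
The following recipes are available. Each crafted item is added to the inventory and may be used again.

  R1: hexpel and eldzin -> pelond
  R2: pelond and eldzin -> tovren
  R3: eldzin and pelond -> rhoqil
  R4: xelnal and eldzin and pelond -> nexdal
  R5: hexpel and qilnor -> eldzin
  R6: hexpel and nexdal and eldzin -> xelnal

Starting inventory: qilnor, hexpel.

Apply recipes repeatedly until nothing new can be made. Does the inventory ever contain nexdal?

nexdal would need xelnal, eldzin, and pelond (R4), but xelnal is never obtained.

No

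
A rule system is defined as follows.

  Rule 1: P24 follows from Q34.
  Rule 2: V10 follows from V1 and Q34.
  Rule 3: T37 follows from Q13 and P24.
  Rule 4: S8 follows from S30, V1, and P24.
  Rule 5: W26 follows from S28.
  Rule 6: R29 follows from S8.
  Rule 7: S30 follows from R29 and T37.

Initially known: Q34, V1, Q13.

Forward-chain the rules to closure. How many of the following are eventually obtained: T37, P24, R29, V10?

3

From Q34, Rule 1 gives P24.
From V1 and Q34, Rule 2 gives V10.
From Q13 and P24, Rule 3 gives T37.
T37: reached.
P24: reached.
R29 would need S8 (Rule 6), but S8 is never established.
V10: reached.
Reached: T37, P24, and V10 — 3 of the 4.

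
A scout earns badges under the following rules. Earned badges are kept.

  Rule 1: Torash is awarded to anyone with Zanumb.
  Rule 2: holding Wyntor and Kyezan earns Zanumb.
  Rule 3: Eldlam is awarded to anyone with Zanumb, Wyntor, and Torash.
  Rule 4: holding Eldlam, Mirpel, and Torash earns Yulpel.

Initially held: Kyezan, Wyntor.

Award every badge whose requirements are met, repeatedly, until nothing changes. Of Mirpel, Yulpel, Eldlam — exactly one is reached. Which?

With Wyntor and Kyezan, Zanumb is earned (Rule 2).
With Zanumb, Torash is earned (Rule 1).
With Zanumb, Wyntor, and Torash, Eldlam is earned (Rule 3).
No rule produces Mirpel, and it is not given. Yulpel would need Eldlam, Mirpel, and Torash (Rule 4), but Mirpel is never earned.

Eldlam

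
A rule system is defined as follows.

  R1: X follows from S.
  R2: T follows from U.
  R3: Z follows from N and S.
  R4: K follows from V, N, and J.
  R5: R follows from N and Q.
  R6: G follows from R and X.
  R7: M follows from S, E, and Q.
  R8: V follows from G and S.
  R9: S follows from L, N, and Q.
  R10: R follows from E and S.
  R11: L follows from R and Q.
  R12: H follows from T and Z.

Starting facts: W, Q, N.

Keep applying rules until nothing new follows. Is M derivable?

M would need S, E, and Q (R7), but E is never established.

No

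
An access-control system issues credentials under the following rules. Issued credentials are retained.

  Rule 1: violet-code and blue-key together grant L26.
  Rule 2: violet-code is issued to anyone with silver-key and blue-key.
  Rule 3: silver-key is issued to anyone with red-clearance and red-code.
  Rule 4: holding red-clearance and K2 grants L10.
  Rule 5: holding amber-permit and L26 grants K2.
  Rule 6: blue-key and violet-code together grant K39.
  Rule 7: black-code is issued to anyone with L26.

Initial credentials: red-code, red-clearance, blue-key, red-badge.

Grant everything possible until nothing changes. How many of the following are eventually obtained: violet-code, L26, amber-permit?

2

Holding red-clearance and red-code grants silver-key (Rule 3).
Holding silver-key and blue-key grants violet-code (Rule 2).
Holding violet-code and blue-key grants L26 (Rule 1).
violet-code: reached.
L26: reached.
No rule produces amber-permit, and it is not given.
Reached: violet-code and L26 — 2 of the 3.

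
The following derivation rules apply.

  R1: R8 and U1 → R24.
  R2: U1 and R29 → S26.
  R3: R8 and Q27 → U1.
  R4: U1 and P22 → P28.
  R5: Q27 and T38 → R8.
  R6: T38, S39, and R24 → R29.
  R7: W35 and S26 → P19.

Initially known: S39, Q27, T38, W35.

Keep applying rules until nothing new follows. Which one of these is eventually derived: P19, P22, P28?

From Q27 and T38, R5 gives R8.
R8 and Q27 hold, so U1 follows (R3).
R8 and U1 hold, so R24 follows (R1).
From T38, S39, and R24, R6 gives R29.
U1 and R29 hold, so S26 follows (R2).
W35 and S26 hold, so P19 follows (R7).
P28 would need U1 and P22 (R4), but P22 is never established. No rule produces P22, and it is not given.

P19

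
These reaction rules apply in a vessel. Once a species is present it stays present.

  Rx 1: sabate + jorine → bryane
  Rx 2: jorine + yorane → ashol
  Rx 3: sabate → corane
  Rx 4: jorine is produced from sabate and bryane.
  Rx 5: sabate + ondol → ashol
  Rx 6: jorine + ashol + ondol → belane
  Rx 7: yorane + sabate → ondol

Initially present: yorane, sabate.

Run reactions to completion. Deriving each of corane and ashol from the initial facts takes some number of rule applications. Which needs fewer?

corane

corane: sabate present → corane forms (Rx 3). [1 rule application]
ashol: yorane and sabate present → ondol forms (Rx 7). sabate and ondol present → ashol forms (Rx 5). [2 rule applications]
corane needs fewer.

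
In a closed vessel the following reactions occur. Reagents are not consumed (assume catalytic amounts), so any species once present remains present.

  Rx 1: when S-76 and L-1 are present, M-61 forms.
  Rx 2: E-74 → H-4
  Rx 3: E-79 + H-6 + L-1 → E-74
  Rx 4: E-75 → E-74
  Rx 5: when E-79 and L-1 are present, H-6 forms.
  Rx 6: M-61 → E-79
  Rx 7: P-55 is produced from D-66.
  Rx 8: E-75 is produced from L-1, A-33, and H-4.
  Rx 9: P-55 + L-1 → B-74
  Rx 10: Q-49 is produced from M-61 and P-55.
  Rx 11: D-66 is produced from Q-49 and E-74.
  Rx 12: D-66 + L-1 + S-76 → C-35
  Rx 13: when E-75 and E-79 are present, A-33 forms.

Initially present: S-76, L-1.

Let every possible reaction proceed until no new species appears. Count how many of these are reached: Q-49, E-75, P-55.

0

Q-49 would need M-61 and P-55 (Rx 10), but P-55 never forms.
E-75 would need L-1, A-33, and H-4 (Rx 8), but A-33 never forms.
P-55 would need D-66 (Rx 7), but D-66 never forms.
None of the 3 are reached.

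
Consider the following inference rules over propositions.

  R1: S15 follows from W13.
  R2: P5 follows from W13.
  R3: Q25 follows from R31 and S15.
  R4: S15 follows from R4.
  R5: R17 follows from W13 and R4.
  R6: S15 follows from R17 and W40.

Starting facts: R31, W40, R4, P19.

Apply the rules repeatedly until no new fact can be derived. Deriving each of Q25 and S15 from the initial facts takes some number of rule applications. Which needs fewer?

S15

S15: R4 holds, so S15 follows (R4). [1 rule application]
Q25: R4 holds, so S15 follows (R4). From R31 and S15, R3 gives Q25. [2 rule applications]
S15 needs fewer.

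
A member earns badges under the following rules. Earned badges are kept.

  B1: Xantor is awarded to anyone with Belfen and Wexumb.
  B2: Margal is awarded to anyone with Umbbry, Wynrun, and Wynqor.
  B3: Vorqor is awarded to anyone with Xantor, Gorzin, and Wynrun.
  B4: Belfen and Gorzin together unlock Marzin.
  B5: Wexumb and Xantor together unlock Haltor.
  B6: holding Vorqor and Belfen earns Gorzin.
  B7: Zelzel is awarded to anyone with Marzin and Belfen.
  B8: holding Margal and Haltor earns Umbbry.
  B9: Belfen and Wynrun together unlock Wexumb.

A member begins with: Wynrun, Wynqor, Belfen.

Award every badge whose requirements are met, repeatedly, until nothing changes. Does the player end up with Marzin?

Marzin would need Belfen and Gorzin (B4), but Gorzin is never earned.

No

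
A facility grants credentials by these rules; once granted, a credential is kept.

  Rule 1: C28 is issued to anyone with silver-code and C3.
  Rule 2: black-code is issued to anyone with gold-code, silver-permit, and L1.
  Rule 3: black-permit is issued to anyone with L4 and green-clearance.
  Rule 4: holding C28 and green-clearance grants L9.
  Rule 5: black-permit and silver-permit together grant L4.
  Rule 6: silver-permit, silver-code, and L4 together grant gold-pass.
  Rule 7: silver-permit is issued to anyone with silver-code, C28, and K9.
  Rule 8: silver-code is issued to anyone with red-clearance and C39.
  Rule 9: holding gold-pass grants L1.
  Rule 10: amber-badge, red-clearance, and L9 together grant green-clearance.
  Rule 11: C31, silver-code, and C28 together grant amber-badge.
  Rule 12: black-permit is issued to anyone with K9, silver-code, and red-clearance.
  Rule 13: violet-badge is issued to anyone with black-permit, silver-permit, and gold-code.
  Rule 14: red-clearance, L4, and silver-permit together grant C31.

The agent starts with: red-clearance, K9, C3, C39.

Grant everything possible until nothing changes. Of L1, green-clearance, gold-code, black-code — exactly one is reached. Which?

Holding red-clearance and C39 grants silver-code (Rule 8).
Holding silver-code and C3 grants C28 (Rule 1).
Holding K9, silver-code, and red-clearance grants black-permit (Rule 12).
Holding silver-code, C28, and K9 grants silver-permit (Rule 7).
Holding black-permit and silver-permit grants L4 (Rule 5).
Holding silver-permit, silver-code, and L4 grants gold-pass (Rule 6).
Holding gold-pass grants L1 (Rule 9).
No rule produces gold-code, and it is not given. green-clearance would need amber-badge, red-clearance, and L9 (Rule 10), but L9 is never granted. black-code would need gold-code, silver-permit, and L1 (Rule 2), but gold-code is never granted.

L1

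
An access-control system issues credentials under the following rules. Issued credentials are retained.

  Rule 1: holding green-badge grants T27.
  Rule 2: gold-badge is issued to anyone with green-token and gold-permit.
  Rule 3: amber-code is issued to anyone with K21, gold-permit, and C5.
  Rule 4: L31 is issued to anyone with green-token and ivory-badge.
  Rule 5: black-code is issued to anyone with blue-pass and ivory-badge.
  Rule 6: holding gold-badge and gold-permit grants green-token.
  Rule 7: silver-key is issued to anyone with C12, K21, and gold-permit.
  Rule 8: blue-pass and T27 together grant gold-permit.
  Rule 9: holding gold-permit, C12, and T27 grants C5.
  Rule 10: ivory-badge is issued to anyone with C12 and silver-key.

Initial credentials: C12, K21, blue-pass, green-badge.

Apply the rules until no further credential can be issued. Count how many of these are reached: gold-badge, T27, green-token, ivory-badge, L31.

Holding green-badge grants T27 (Rule 1).
Holding blue-pass and T27 grants gold-permit (Rule 8).
Holding C12, K21, and gold-permit grants silver-key (Rule 7).
Holding C12 and silver-key grants ivory-badge (Rule 10).
gold-badge would need green-token and gold-permit (Rule 2), but green-token is never granted.
T27: reached.
green-token would need gold-badge and gold-permit (Rule 6), but gold-badge is never granted.
ivory-badge: reached.
L31 would need green-token and ivory-badge (Rule 4), but green-token is never granted.
Reached: T27 and ivory-badge — 2 of the 5.

2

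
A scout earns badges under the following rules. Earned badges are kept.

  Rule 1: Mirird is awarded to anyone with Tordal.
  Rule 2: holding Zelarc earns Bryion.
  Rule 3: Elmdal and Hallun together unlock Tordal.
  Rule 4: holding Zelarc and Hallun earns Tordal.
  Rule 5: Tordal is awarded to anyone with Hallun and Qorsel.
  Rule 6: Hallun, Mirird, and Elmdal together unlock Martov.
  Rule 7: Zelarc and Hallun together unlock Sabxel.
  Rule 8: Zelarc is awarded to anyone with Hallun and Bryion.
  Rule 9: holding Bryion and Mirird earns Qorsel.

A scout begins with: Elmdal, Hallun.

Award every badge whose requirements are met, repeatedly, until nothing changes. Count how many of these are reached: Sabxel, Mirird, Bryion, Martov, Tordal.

3

With Elmdal and Hallun, Tordal is earned (Rule 3).
With Tordal, Mirird is earned (Rule 1).
With Hallun, Mirird, and Elmdal, Martov is earned (Rule 6).
Sabxel would need Zelarc and Hallun (Rule 7), but Zelarc is never earned.
Mirird: reached.
Bryion would need Zelarc (Rule 2), but Zelarc is never earned.
Martov: reached.
Tordal: reached.
Reached: Mirird, Martov, and Tordal — 3 of the 5.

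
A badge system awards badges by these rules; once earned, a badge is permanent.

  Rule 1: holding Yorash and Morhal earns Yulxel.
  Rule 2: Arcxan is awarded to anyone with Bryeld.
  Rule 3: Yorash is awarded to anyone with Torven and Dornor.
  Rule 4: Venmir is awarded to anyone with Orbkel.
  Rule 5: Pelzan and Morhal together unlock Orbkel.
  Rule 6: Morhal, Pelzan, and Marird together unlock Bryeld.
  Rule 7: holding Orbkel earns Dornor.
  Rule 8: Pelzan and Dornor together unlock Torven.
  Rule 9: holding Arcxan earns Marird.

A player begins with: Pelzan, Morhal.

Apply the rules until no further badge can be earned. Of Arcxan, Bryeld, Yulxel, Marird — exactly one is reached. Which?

Yulxel

With Pelzan and Morhal, Orbkel is earned (Rule 5).
With Orbkel, Dornor is earned (Rule 7).
With Pelzan and Dornor, Torven is earned (Rule 8).
With Torven and Dornor, Yorash is earned (Rule 3).
With Yorash and Morhal, Yulxel is earned (Rule 1).
Marird would need Arcxan (Rule 9), but Arcxan is never earned. Arcxan would need Bryeld (Rule 2), but Bryeld is never earned. Bryeld would need Morhal, Pelzan, and Marird (Rule 6), but Marird is never earned.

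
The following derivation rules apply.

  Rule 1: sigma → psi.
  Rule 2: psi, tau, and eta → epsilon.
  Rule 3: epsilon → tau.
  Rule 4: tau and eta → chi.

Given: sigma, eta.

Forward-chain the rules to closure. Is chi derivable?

No

chi would need tau and eta (Rule 4), but tau is never established.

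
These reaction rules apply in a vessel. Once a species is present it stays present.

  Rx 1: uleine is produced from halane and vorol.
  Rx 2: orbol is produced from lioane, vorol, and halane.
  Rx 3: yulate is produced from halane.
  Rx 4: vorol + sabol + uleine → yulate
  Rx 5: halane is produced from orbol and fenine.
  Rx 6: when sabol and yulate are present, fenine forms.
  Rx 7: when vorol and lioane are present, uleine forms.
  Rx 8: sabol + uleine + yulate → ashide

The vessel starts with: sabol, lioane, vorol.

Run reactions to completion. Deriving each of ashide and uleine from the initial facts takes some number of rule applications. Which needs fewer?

uleine

uleine: vorol and lioane present → uleine forms (Rx 7). [1 rule application]
ashide: vorol and lioane present → uleine forms (Rx 7). vorol, sabol, and uleine present → yulate forms (Rx 4). sabol, uleine, and yulate present → ashide forms (Rx 8). [3 rule applications]
uleine needs fewer.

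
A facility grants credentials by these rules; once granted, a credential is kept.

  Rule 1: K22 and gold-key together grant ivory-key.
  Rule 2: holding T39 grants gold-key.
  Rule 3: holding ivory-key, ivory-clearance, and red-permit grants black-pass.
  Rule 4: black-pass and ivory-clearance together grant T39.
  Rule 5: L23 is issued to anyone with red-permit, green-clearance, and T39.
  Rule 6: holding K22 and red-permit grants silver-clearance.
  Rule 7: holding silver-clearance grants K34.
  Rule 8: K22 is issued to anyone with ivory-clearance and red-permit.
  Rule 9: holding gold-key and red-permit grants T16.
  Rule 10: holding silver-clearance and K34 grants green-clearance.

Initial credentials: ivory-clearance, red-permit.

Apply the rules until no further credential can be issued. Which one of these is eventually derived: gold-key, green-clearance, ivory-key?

Holding ivory-clearance and red-permit grants K22 (Rule 8).
Holding K22 and red-permit grants silver-clearance (Rule 6).
Holding silver-clearance grants K34 (Rule 7).
Holding silver-clearance and K34 grants green-clearance (Rule 10).
gold-key would need T39 (Rule 2), but T39 is never granted. ivory-key would need K22 and gold-key (Rule 1), but gold-key is never granted.

green-clearance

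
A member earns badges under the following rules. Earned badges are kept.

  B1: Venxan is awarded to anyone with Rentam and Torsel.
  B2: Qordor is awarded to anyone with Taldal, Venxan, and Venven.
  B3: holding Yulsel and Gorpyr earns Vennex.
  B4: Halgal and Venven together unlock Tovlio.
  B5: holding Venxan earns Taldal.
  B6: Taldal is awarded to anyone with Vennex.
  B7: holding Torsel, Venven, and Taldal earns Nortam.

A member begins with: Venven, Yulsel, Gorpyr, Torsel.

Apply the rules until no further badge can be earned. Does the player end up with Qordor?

Qordor would need Taldal, Venxan, and Venven (B2), but Venxan is never earned.

No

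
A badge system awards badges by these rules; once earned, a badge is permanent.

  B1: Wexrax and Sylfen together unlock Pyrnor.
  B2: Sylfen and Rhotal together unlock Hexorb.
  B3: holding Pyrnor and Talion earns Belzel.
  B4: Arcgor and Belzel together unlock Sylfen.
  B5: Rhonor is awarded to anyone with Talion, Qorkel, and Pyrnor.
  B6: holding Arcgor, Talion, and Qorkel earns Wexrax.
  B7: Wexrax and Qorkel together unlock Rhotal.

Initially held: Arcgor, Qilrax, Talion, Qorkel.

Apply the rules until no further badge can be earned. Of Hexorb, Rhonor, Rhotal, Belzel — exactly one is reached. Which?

With Arcgor, Talion, and Qorkel, Wexrax is earned (B6).
With Wexrax and Qorkel, Rhotal is earned (B7).
Hexorb would need Sylfen and Rhotal (B2), but Sylfen is never earned. Rhonor would need Talion, Qorkel, and Pyrnor (B5), but Pyrnor is never earned. Belzel would need Pyrnor and Talion (B3), but Pyrnor is never earned.

Rhotal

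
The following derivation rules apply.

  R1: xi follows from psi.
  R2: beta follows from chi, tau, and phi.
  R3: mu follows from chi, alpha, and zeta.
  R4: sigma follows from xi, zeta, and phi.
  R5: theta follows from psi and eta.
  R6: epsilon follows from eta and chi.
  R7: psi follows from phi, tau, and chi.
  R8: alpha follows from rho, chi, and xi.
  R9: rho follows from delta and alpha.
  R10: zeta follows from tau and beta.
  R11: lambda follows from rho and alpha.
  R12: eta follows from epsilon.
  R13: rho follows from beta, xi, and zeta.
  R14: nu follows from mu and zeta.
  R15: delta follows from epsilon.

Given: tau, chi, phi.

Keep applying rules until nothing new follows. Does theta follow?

No

theta would need psi and eta (R5), but eta is never established.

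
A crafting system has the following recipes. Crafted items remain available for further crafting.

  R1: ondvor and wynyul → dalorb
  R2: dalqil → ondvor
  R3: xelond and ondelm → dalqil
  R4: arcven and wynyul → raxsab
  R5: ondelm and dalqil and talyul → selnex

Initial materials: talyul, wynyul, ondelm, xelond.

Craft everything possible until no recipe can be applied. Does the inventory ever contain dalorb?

Using R3, xelond and ondelm make dalqil.
Using R2, dalqil makes ondvor.
ondvor and wynyul → dalorb (R1).

Yes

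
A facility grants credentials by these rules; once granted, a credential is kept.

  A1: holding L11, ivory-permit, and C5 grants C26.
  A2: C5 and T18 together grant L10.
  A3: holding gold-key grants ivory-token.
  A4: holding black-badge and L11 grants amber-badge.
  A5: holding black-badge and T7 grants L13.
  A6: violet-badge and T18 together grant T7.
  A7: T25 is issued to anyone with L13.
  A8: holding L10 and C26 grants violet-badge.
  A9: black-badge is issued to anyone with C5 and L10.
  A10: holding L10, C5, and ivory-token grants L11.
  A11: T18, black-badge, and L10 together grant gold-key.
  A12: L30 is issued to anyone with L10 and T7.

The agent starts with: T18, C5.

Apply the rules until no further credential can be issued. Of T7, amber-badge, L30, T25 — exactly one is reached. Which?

Holding C5 and T18 grants L10 (A2).
Holding C5 and L10 grants black-badge (A9).
Holding T18, black-badge, and L10 grants gold-key (A11).
Holding gold-key grants ivory-token (A3).
Holding L10, C5, and ivory-token grants L11 (A10).
Holding black-badge and L11 grants amber-badge (A4).
T25 would need L13 (A7), but L13 is never granted. T7 would need violet-badge and T18 (A6), but violet-badge is never granted. L30 would need L10 and T7 (A12), but T7 is never granted.

amber-badge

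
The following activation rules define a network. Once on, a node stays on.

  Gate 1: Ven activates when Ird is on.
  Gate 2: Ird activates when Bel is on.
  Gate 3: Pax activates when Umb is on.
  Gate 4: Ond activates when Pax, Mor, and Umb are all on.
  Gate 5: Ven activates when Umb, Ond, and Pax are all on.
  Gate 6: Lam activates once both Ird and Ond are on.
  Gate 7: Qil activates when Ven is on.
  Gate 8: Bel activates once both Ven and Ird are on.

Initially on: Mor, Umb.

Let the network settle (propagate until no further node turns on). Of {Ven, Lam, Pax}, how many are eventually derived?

Gate 3: Umb on → Pax on.
Pax, Mor, and Umb are on, so Ond activates (Gate 4).
Gate 5: Umb, Ond, and Pax on → Ven on.
Ven: reached.
Lam would need Ird and Ond (Gate 6), but Ird never turns on.
Pax: reached.
Reached: Ven and Pax — 2 of the 3.

2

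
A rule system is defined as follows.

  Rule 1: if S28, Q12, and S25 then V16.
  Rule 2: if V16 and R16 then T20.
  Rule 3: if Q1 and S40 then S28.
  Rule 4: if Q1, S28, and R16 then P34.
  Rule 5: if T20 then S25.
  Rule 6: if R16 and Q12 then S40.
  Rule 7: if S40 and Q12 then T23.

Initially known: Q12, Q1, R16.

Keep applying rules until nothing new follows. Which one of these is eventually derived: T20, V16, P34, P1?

From R16 and Q12, Rule 6 gives S40.
Q1 and S40 hold, so S28 follows (Rule 3).
From Q1, S28, and R16, Rule 4 gives P34.
T20 would need V16 and R16 (Rule 2), but V16 is never established. No rule produces P1, and it is not given. V16 would need S28, Q12, and S25 (Rule 1), but S25 is never established.

P34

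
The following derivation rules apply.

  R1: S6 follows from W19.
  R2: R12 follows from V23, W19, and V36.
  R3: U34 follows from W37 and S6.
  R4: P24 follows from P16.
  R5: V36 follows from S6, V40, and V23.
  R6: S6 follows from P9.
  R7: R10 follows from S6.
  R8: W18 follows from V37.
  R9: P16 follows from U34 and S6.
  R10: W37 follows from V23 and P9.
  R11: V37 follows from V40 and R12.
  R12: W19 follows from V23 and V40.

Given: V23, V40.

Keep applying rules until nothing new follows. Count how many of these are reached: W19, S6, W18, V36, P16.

4

V23 and V40 hold, so W19 follows (R12).
W19 holds, so S6 follows (R1).
S6, V40, and V23 hold, so V36 follows (R5).
V23, W19, and V36 hold, so R12 follows (R2).
From V40 and R12, R11 gives V37.
V37 holds, so W18 follows (R8).
W19: reached.
S6: reached.
W18: reached.
V36: reached.
P16 would need U34 and S6 (R9), but U34 is never established.
Reached: W19, S6, W18, and V36 — 4 of the 5.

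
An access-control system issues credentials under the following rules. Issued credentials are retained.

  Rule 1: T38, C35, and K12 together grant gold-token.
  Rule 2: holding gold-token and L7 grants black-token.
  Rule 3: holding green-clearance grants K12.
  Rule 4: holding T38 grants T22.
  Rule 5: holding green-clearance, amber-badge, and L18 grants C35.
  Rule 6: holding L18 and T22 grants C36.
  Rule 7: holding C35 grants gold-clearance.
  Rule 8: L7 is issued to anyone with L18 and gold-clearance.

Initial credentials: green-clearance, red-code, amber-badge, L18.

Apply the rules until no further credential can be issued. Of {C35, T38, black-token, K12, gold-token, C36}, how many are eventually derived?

Holding green-clearance, amber-badge, and L18 grants C35 (Rule 5).
Holding green-clearance grants K12 (Rule 3).
C35: reached.
No rule produces T38, and it is not given.
black-token would need gold-token and L7 (Rule 2), but gold-token is never granted.
K12: reached.
gold-token would need T38, C35, and K12 (Rule 1), but T38 is never granted.
C36 would need L18 and T22 (Rule 6), but T22 is never granted.
Reached: C35 and K12 — 2 of the 6.

2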